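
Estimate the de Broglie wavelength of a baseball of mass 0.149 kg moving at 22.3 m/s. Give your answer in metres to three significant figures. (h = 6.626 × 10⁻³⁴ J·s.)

p = mv = 0.149 × 22.3 = 3.323 kg·m/s.
λ = h/p = 6.626 × 10⁻³⁴ / 3.323 = 1.99 × 10⁻³⁴ m.

λ = 1.99 × 10⁻³⁴ m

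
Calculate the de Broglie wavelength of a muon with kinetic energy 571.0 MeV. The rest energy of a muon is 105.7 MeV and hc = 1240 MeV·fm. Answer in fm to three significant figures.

Total energy E = KE + m₀c² = 571.0 + 105.7 = 676.7 MeV.
(pc)² = E² − (m₀c²)² = (676.7)² − (105.7)² = 4.468 × 10⁵ MeV², so pc = 668.4 MeV.
λ = hc/(pc) = 1240 MeV·fm / 668.4 MeV = 1.86 fm.

λ = 1.86 fm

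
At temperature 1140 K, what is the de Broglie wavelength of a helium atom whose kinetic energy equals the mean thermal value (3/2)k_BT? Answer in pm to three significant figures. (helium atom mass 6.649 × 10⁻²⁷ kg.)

λ = 37.4 pm

KE = (3/2)k_BT = 1.5 × 1.381 × 10⁻²³ × 1140 = 2.362 × 10⁻²⁰ J.
p = √(2mKE) = √(2 × 6.649 × 10⁻²⁷ × 2.362 × 10⁻²⁰) = 1.772 × 10⁻²³ kg·m/s.
λ = h/p = 3.74 × 10⁻¹¹ m = 37.4 pm.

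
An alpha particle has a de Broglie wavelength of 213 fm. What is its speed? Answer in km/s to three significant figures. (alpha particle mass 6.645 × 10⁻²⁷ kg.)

p = h/λ = 6.626 × 10⁻³⁴ / 2.130 × 10⁻¹³ = 3.111 × 10⁻²¹ kg·m/s.
v = p/m = 3.111 × 10⁻²¹ / 6.645 × 10⁻²⁷ = 4.68 × 10⁵ m/s = 468 km/s.

v = 468 km/s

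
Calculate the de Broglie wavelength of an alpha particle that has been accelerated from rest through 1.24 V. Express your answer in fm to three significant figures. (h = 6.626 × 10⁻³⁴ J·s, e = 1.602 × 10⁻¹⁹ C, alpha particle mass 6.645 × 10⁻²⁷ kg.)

KE = 2eV = 2 × 1.602 × 10⁻¹⁹ × 1.240 = 3.973 × 10⁻¹⁹ J.
p = √(2mKE) = √(2 × 6.645 × 10⁻²⁷ × 3.973 × 10⁻¹⁹) = 7.266 × 10⁻²³ kg·m/s.
λ = h/p = 6.626 × 10⁻³⁴ / 7.266 × 10⁻²³ = 9.12 × 10⁻¹² m = 9120 fm.

λ = 9120 fm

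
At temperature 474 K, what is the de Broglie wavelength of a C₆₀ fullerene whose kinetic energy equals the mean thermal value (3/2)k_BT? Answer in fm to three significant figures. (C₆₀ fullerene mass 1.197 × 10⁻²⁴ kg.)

KE = (3/2)k_BT = 1.5 × 1.381 × 10⁻²³ × 474 = 9.819 × 10⁻²¹ J.
p = √(2mKE) = √(2 × 1.197 × 10⁻²⁴ × 9.819 × 10⁻²¹) = 1.533 × 10⁻²² kg·m/s.
λ = h/p = 4.32 × 10⁻¹² m = 4320 fm.

λ = 4320 fm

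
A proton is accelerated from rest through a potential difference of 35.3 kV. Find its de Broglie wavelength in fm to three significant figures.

λ = 152 fm

KE = eV = 1.602 × 10⁻¹⁹ × 3.530 × 10⁴ = 5.655 × 10⁻¹⁵ J.
p = √(2mKE) = √(2 × 1.673 × 10⁻²⁷ × 5.655 × 10⁻¹⁵) = 4.350 × 10⁻²¹ kg·m/s.
λ = h/p = 6.626 × 10⁻³⁴ / 4.350 × 10⁻²¹ = 1.52 × 10⁻¹³ m = 152 fm.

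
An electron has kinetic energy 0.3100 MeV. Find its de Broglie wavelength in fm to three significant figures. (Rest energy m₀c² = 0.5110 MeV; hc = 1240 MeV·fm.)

λ = 1930 fm

Total energy E = KE + m₀c² = 0.3100 + 0.5110 = 0.8210 MeV.
(pc)² = E² − (m₀c²)² = (0.8210)² − (0.5110)² = 0.4129 MeV², so pc = 0.6426 MeV.
λ = hc/(pc) = 1240 MeV·fm / 0.6426 MeV = 1930 fm.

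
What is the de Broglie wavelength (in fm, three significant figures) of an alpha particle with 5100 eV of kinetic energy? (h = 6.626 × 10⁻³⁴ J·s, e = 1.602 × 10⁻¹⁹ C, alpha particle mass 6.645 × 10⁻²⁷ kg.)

λ = 201 fm

KE = 5100 eV = 8.170 × 10⁻¹⁶ J.
p = √(2mKE) = √(2 × 6.645 × 10⁻²⁷ × 8.170 × 10⁻¹⁶) = 3.295 × 10⁻²¹ kg·m/s.
λ = h/p = 6.626 × 10⁻³⁴ / 3.295 × 10⁻²¹ = 2.01 × 10⁻¹³ m = 201 fm.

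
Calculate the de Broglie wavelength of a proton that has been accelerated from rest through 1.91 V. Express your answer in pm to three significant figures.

KE = eV = 1.602 × 10⁻¹⁹ × 1.910 = 3.060 × 10⁻¹⁹ J.
p = √(2mKE) = √(2 × 1.673 × 10⁻²⁷ × 3.060 × 10⁻¹⁹) = 3.200 × 10⁻²³ kg·m/s.
λ = h/p = 6.626 × 10⁻³⁴ / 3.200 × 10⁻²³ = 2.07 × 10⁻¹¹ m = 20.7 pm.

λ = 20.7 pm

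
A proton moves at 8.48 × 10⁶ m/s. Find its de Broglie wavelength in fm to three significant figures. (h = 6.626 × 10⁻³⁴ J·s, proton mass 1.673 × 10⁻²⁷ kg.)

λ = 46.7 fm

p = mv = 1.673 × 10⁻²⁷ × 8.48 × 10⁶ = 1.419 × 10⁻²⁰ kg·m/s.
λ = h/p = 6.626 × 10⁻³⁴ / 1.419 × 10⁻²⁰ = 4.67 × 10⁻¹⁴ m = 46.7 fm.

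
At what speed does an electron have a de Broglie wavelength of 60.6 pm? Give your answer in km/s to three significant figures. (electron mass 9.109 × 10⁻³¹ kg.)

p = h/λ = 6.626 × 10⁻³⁴ / 6.060 × 10⁻¹¹ = 1.093 × 10⁻²³ kg·m/s.
v = p/m = 1.093 × 10⁻²³ / 9.109 × 10⁻³¹ = 1.20 × 10⁷ m/s = 1.20 × 10⁴ km/s.

v = 1.20 × 10⁴ km/s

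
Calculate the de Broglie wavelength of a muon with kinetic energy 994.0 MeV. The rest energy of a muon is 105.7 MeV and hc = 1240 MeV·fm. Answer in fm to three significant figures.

Total energy E = KE + m₀c² = 994.0 + 105.7 = 1099.7 MeV.
(pc)² = E² − (m₀c²)² = (1099.7)² − (105.7)² = 1.198 × 10⁶ MeV², so pc = 1095 MeV.
λ = hc/(pc) = 1240 MeV·fm / 1095 MeV = 1.13 fm.

λ = 1.13 fm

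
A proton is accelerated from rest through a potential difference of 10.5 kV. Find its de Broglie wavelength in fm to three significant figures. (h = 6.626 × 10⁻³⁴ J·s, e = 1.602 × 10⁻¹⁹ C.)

λ = 279 fm

KE = eV = 1.602 × 10⁻¹⁹ × 1.050 × 10⁴ = 1.682 × 10⁻¹⁵ J.
p = √(2mKE) = √(2 × 1.673 × 10⁻²⁷ × 1.682 × 10⁻¹⁵) = 2.372 × 10⁻²¹ kg·m/s.
λ = h/p = 6.626 × 10⁻³⁴ / 2.372 × 10⁻²¹ = 2.79 × 10⁻¹³ m = 279 fm.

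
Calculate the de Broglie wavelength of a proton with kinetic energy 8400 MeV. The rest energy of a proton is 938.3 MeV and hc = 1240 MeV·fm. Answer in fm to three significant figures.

λ = 0.133 fm

Total energy E = KE + m₀c² = 8400 + 938.3 = 9338.3 MeV.
(pc)² = E² − (m₀c²)² = (9338.3)² − (938.3)² = 8.632 × 10⁷ MeV², so pc = 9291 MeV.
λ = hc/(pc) = 1240 MeV·fm / 9291 MeV = 0.133 fm.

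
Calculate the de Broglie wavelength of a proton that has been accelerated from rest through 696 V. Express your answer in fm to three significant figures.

KE = eV = 1.602 × 10⁻¹⁹ × 696.0 = 1.115 × 10⁻¹⁶ J.
p = √(2mKE) = √(2 × 1.673 × 10⁻²⁷ × 1.115 × 10⁻¹⁶) = 6.108 × 10⁻²² kg·m/s.
λ = h/p = 6.626 × 10⁻³⁴ / 6.108 × 10⁻²² = 1.08 × 10⁻¹² m = 1080 fm.

λ = 1080 fm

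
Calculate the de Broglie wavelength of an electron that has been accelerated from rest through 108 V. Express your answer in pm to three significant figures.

KE = eV = 1.602 × 10⁻¹⁹ × 108.0 = 1.730 × 10⁻¹⁷ J.
p = √(2mKE) = √(2 × 9.109 × 10⁻³¹ × 1.730 × 10⁻¹⁷) = 5.614 × 10⁻²⁴ kg·m/s.
λ = h/p = 6.626 × 10⁻³⁴ / 5.614 × 10⁻²⁴ = 1.18 × 10⁻¹⁰ m = 118 pm.

λ = 118 pm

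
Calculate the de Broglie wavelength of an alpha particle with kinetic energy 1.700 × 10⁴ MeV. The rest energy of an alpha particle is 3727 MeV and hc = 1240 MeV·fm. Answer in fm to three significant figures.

Total energy E = KE + m₀c² = 1.700 × 10⁴ + 3727 = 20727 MeV.
(pc)² = E² − (m₀c²)² = (20727)² − (3727)² = 4.157 × 10⁸ MeV², so pc = 2.039 × 10⁴ MeV.
λ = hc/(pc) = 1240 MeV·fm / 2.039 × 10⁴ MeV = 0.0608 fm.

λ = 0.0608 fm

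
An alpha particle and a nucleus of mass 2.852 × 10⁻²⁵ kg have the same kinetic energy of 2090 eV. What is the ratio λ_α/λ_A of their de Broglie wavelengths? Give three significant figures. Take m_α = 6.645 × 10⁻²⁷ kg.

λ_α/λ_A = 6.55

At fixed KE, p = √(2mKE) so λ = h/p ∝ 1/√m.
λ_α/λ_A = √(m_A/m_α) = √(2.852 × 10⁻²⁵/6.645 × 10⁻²⁷) = √(42.92) = 6.55.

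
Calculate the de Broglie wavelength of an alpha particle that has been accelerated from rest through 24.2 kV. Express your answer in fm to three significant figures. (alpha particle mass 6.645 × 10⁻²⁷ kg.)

KE = 2eV = 2 × 1.602 × 10⁻¹⁹ × 2.420 × 10⁴ = 7.754 × 10⁻¹⁵ J.
p = √(2mKE) = √(2 × 6.645 × 10⁻²⁷ × 7.754 × 10⁻¹⁵) = 1.015 × 10⁻²⁰ kg·m/s.
λ = h/p = 6.626 × 10⁻³⁴ / 1.015 × 10⁻²⁰ = 6.53 × 10⁻¹⁴ m = 65.3 fm.

λ = 65.3 fm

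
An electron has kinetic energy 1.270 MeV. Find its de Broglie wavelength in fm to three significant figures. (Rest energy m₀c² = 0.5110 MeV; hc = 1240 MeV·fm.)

λ = 727 fm

Total energy E = KE + m₀c² = 1.270 + 0.5110 = 1.7810 MeV.
(pc)² = E² − (m₀c²)² = (1.7810)² − (0.5110)² = 2.911 MeV², so pc = 1.706 MeV.
λ = hc/(pc) = 1240 MeV·fm / 1.706 MeV = 727 fm.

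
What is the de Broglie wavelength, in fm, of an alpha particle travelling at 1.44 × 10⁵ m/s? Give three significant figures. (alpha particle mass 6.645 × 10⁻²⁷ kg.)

p = mv = 6.645 × 10⁻²⁷ × 1.44 × 10⁵ = 9.569 × 10⁻²² kg·m/s.
λ = h/p = 6.626 × 10⁻³⁴ / 9.569 × 10⁻²² = 6.92 × 10⁻¹³ m = 692 fm.

λ = 692 fm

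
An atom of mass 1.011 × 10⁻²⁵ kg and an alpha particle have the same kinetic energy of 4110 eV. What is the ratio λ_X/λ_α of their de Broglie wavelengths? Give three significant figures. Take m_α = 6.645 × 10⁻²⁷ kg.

At fixed KE, p = √(2mKE) so λ = h/p ∝ 1/√m.
λ_X/λ_α = √(m_α/m_X) = √(6.645 × 10⁻²⁷/1.011 × 10⁻²⁵) = √(0.06573) = 0.256.

λ_X/λ_α = 0.256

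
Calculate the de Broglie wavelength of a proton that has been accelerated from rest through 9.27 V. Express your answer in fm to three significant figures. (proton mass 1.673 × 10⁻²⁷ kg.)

λ = 9400 fm

KE = eV = 1.602 × 10⁻¹⁹ × 9.270 = 1.485 × 10⁻¹⁸ J.
p = √(2mKE) = √(2 × 1.673 × 10⁻²⁷ × 1.485 × 10⁻¹⁸) = 7.049 × 10⁻²³ kg·m/s.
λ = h/p = 6.626 × 10⁻³⁴ / 7.049 × 10⁻²³ = 9.40 × 10⁻¹² m = 9400 fm.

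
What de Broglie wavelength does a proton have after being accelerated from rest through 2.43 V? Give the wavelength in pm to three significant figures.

KE = eV = 1.602 × 10⁻¹⁹ × 2.430 = 3.893 × 10⁻¹⁹ J.
p = √(2mKE) = √(2 × 1.673 × 10⁻²⁷ × 3.893 × 10⁻¹⁹) = 3.609 × 10⁻²³ kg·m/s.
λ = h/p = 6.626 × 10⁻³⁴ / 3.609 × 10⁻²³ = 1.84 × 10⁻¹¹ m = 18.4 pm.

λ = 18.4 pm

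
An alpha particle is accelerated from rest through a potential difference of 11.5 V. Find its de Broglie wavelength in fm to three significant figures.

λ = 2990 fm

KE = 2eV = 2 × 1.602 × 10⁻¹⁹ × 11.50 = 3.685 × 10⁻¹⁸ J.
p = √(2mKE) = √(2 × 6.645 × 10⁻²⁷ × 3.685 × 10⁻¹⁸) = 2.213 × 10⁻²² kg·m/s.
λ = h/p = 6.626 × 10⁻³⁴ / 2.213 × 10⁻²² = 2.99 × 10⁻¹² m = 2990 fm.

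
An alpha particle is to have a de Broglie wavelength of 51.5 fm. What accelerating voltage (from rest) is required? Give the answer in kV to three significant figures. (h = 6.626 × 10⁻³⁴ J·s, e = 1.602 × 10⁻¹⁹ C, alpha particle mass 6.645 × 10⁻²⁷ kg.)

p = h/λ = 6.626 × 10⁻³⁴ / 5.150 × 10⁻¹⁴ = 1.287 × 10⁻²⁰ kg·m/s.
KE = p²/(2m) = 1.246 × 10⁻¹⁴ J.
V = KE/2e = 1.246 × 10⁻¹⁴ / (2 × 1.602 × 10⁻¹⁹) = 38.9 kV.

V = 38.9 kV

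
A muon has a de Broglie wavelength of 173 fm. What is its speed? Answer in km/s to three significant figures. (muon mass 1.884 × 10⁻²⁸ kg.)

v = 2.03 × 10⁴ km/s

p = h/λ = 6.626 × 10⁻³⁴ / 1.730 × 10⁻¹³ = 3.830 × 10⁻²¹ kg·m/s.
v = p/m = 3.830 × 10⁻²¹ / 1.884 × 10⁻²⁸ = 2.03 × 10⁷ m/s = 2.03 × 10⁴ km/s.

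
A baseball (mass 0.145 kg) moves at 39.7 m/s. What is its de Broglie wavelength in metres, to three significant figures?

p = mv = 0.145 × 39.7 = 5.757 kg·m/s.
λ = h/p = 6.626 × 10⁻³⁴ / 5.757 = 1.15 × 10⁻³⁴ m.

λ = 1.15 × 10⁻³⁴ m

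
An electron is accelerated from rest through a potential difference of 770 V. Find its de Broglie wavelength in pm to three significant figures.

λ = 44.2 pm

KE = eV = 1.602 × 10⁻¹⁹ × 770.0 = 1.234 × 10⁻¹⁶ J.
p = √(2mKE) = √(2 × 9.109 × 10⁻³¹ × 1.234 × 10⁻¹⁶) = 1.499 × 10⁻²³ kg·m/s.
λ = h/p = 6.626 × 10⁻³⁴ / 1.499 × 10⁻²³ = 4.42 × 10⁻¹¹ m = 44.2 pm.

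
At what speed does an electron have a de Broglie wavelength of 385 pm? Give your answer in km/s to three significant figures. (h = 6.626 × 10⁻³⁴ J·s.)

p = h/λ = 6.626 × 10⁻³⁴ / 3.850 × 10⁻¹⁰ = 1.721 × 10⁻²⁴ kg·m/s.
v = p/m = 1.721 × 10⁻²⁴ / 9.109 × 10⁻³¹ = 1.89 × 10⁶ m/s = 1890 km/s.

v = 1890 km/s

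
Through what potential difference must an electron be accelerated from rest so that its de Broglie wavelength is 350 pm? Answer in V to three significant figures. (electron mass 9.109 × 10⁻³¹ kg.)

p = h/λ = 6.626 × 10⁻³⁴ / 3.500 × 10⁻¹⁰ = 1.893 × 10⁻²⁴ kg·m/s.
KE = p²/(2m) = 1.967 × 10⁻¹⁸ J.
V = KE/e = 1.967 × 10⁻¹⁸ / (1.602 × 10⁻¹⁹) = 12.3 V.

V = 12.3 V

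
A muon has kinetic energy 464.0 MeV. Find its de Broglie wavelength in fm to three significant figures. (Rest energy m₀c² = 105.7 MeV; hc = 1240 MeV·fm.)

λ = 2.22 fm

Total energy E = KE + m₀c² = 464.0 + 105.7 = 569.7 MeV.
(pc)² = E² − (m₀c²)² = (569.7)² − (105.7)² = 3.134 × 10⁵ MeV², so pc = 559.8 MeV.
λ = hc/(pc) = 1240 MeV·fm / 559.8 MeV = 2.22 fm.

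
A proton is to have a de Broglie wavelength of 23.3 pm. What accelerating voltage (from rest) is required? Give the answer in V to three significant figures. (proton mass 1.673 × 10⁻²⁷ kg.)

p = h/λ = 6.626 × 10⁻³⁴ / 2.330 × 10⁻¹¹ = 2.844 × 10⁻²³ kg·m/s.
KE = p²/(2m) = 2.417 × 10⁻¹⁹ J.
V = KE/e = 2.417 × 10⁻¹⁹ / (1.602 × 10⁻¹⁹) = 1.51 V.

V = 1.51 V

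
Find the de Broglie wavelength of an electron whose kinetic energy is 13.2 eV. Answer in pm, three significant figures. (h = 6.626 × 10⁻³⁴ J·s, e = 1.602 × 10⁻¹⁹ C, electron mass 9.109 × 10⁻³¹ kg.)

KE = 13.2 eV = 2.115 × 10⁻¹⁸ J.
p = √(2mKE) = √(2 × 9.109 × 10⁻³¹ × 2.115 × 10⁻¹⁸) = 1.963 × 10⁻²⁴ kg·m/s.
λ = h/p = 6.626 × 10⁻³⁴ / 1.963 × 10⁻²⁴ = 3.38 × 10⁻¹⁰ m = 338 pm.

λ = 338 pm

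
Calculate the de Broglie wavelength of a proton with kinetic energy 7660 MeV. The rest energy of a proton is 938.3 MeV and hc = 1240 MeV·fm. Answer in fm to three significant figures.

Total energy E = KE + m₀c² = 7660 + 938.3 = 8598.3 MeV.
(pc)² = E² − (m₀c²)² = (8598.3)² − (938.3)² = 7.305 × 10⁷ MeV², so pc = 8547 MeV.
λ = hc/(pc) = 1240 MeV·fm / 8547 MeV = 0.145 fm.

λ = 0.145 fm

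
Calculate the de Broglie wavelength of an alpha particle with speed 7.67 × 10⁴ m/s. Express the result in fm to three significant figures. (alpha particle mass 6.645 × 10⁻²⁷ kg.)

λ = 1300 fm

p = mv = 6.645 × 10⁻²⁷ × 7.67 × 10⁴ = 5.097 × 10⁻²² kg·m/s.
λ = h/p = 6.626 × 10⁻³⁴ / 5.097 × 10⁻²² = 1.30 × 10⁻¹² m = 1300 fm.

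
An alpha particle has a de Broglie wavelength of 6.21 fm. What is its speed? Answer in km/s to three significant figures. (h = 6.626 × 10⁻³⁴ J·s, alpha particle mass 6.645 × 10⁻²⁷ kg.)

p = h/λ = 6.626 × 10⁻³⁴ / 6.210 × 10⁻¹⁵ = 1.067 × 10⁻¹⁹ kg·m/s.
v = p/m = 1.067 × 10⁻¹⁹ / 6.645 × 10⁻²⁷ = 1.61 × 10⁷ m/s = 1.61 × 10⁴ km/s.

v = 1.61 × 10⁴ km/s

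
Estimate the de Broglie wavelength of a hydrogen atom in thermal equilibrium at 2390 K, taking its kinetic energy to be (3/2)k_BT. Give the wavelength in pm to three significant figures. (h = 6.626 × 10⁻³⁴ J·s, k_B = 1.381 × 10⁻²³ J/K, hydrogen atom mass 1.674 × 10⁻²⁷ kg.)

KE = (3/2)k_BT = 1.5 × 1.381 × 10⁻²³ × 2390 = 4.951 × 10⁻²⁰ J.
p = √(2mKE) = √(2 × 1.674 × 10⁻²⁷ × 4.951 × 10⁻²⁰) = 1.287 × 10⁻²³ kg·m/s.
λ = h/p = 5.15 × 10⁻¹¹ m = 51.5 pm.

λ = 51.5 pm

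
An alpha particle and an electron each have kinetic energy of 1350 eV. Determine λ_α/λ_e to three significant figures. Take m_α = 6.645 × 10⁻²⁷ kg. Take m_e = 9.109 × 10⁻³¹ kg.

At fixed KE, p = √(2mKE) so λ = h/p ∝ 1/√m.
λ_α/λ_e = √(m_e/m_α) = √(9.109 × 10⁻³¹/6.645 × 10⁻²⁷) = √(1.371 × 10⁻⁴) = 0.0117.

λ_α/λ_e = 0.0117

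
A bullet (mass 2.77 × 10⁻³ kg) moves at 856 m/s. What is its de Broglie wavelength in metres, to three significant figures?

λ = 2.79 × 10⁻³⁴ m

p = mv = 2.77 × 10⁻³ × 856 = 2.371 kg·m/s.
λ = h/p = 6.626 × 10⁻³⁴ / 2.371 = 2.79 × 10⁻³⁴ m.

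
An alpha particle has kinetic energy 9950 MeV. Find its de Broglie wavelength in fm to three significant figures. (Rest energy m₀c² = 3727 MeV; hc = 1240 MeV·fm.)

Total energy E = KE + m₀c² = 9950 + 3727 = 13677 MeV.
(pc)² = E² − (m₀c²)² = (13677)² − (3727)² = 1.732 × 10⁸ MeV², so pc = 1.316 × 10⁴ MeV.
λ = hc/(pc) = 1240 MeV·fm / 1.316 × 10⁴ MeV = 0.0942 fm.

λ = 0.0942 fm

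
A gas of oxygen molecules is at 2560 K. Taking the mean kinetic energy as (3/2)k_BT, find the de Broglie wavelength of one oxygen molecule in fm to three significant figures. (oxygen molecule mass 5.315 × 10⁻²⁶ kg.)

KE = (3/2)k_BT = 1.5 × 1.381 × 10⁻²³ × 2560 = 5.303 × 10⁻²⁰ J.
p = √(2mKE) = √(2 × 5.315 × 10⁻²⁶ × 5.303 × 10⁻²⁰) = 7.508 × 10⁻²³ kg·m/s.
λ = h/p = 8.83 × 10⁻¹² m = 8830 fm.

λ = 8830 fm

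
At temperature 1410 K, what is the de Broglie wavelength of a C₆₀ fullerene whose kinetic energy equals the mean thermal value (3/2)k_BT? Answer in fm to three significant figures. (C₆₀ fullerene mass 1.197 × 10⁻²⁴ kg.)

λ = 2510 fm

KE = (3/2)k_BT = 1.5 × 1.381 × 10⁻²³ × 1410 = 2.921 × 10⁻²⁰ J.
p = √(2mKE) = √(2 × 1.197 × 10⁻²⁴ × 2.921 × 10⁻²⁰) = 2.644 × 10⁻²² kg·m/s.
λ = h/p = 2.51 × 10⁻¹² m = 2510 fm.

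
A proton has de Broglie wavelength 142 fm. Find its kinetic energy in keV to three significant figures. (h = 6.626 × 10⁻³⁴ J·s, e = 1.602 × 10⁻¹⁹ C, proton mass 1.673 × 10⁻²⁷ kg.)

p = h/λ = 6.626 × 10⁻³⁴ / 1.420 × 10⁻¹³ = 4.666 × 10⁻²¹ kg·m/s.
KE = p²/(2m) = (4.666 × 10⁻²¹)² / (2 × 1.673 × 10⁻²⁷) = 6.507 × 10⁻¹⁵ J = 40.6 keV.

KE = 40.6 keV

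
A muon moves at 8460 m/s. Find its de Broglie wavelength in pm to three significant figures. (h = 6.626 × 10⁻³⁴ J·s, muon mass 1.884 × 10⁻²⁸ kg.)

p = mv = 1.884 × 10⁻²⁸ × 8460 = 1.594 × 10⁻²⁴ kg·m/s.
λ = h/p = 6.626 × 10⁻³⁴ / 1.594 × 10⁻²⁴ = 4.16 × 10⁻¹⁰ m = 416 pm.

λ = 416 pm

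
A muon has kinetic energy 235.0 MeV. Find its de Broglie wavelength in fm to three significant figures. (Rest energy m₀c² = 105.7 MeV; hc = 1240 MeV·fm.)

λ = 3.83 fm

Total energy E = KE + m₀c² = 235.0 + 105.7 = 340.7 MeV.
(pc)² = E² − (m₀c²)² = (340.7)² − (105.7)² = 1.049 × 10⁵ MeV², so pc = 323.9 MeV.
λ = hc/(pc) = 1240 MeV·fm / 323.9 MeV = 3.83 fm.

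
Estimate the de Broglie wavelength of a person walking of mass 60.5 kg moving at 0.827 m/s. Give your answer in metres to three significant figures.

p = mv = 60.5 × 0.827 = 5.003 × 10¹ kg·m/s.
λ = h/p = 6.626 × 10⁻³⁴ / 5.003 × 10¹ = 1.32 × 10⁻³⁵ m.

λ = 1.32 × 10⁻³⁵ m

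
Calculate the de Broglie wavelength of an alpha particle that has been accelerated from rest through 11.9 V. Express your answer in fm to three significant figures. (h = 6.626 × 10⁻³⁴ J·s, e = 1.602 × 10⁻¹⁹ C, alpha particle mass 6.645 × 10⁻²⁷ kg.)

λ = 2940 fm

KE = 2eV = 2 × 1.602 × 10⁻¹⁹ × 11.90 = 3.813 × 10⁻¹⁸ J.
p = √(2mKE) = √(2 × 6.645 × 10⁻²⁷ × 3.813 × 10⁻¹⁸) = 2.251 × 10⁻²² kg·m/s.
λ = h/p = 6.626 × 10⁻³⁴ / 2.251 × 10⁻²² = 2.94 × 10⁻¹² m = 2940 fm.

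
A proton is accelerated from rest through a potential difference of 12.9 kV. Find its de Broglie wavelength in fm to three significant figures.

KE = eV = 1.602 × 10⁻¹⁹ × 1.290 × 10⁴ = 2.067 × 10⁻¹⁵ J.
p = √(2mKE) = √(2 × 1.673 × 10⁻²⁷ × 2.067 × 10⁻¹⁵) = 2.630 × 10⁻²¹ kg·m/s.
λ = h/p = 6.626 × 10⁻³⁴ / 2.630 × 10⁻²¹ = 2.52 × 10⁻¹³ m = 252 fm.

λ = 252 fm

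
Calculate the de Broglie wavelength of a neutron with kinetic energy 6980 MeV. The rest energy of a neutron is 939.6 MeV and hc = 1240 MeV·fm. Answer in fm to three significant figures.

Total energy E = KE + m₀c² = 6980 + 939.6 = 7919.6 MeV.
(pc)² = E² − (m₀c²)² = (7919.6)² − (939.6)² = 6.184 × 10⁷ MeV², so pc = 7864 MeV.
λ = hc/(pc) = 1240 MeV·fm / 7864 MeV = 0.158 fm.

λ = 0.158 fm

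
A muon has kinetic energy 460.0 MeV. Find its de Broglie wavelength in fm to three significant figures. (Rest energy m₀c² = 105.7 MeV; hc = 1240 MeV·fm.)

λ = 2.23 fm

Total energy E = KE + m₀c² = 460.0 + 105.7 = 565.7 MeV.
(pc)² = E² − (m₀c²)² = (565.7)² − (105.7)² = 3.088 × 10⁵ MeV², so pc = 555.7 MeV.
λ = hc/(pc) = 1240 MeV·fm / 555.7 MeV = 2.23 fm.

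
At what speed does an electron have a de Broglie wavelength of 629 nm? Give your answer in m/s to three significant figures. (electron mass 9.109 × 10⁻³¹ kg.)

p = h/λ = 6.626 × 10⁻³⁴ / 6.290 × 10⁻⁷ = 1.053 × 10⁻²⁷ kg·m/s.
v = p/m = 1.053 × 10⁻²⁷ / 9.109 × 10⁻³¹ = 1.16 × 10³ m/s = 1160 m/s.

v = 1160 m/s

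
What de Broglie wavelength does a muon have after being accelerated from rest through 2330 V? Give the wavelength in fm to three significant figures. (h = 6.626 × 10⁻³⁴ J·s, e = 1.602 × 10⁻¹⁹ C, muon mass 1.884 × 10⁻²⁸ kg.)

KE = eV = 1.602 × 10⁻¹⁹ × 2330 = 3.733 × 10⁻¹⁶ J.
p = √(2mKE) = √(2 × 1.884 × 10⁻²⁸ × 3.733 × 10⁻¹⁶) = 3.750 × 10⁻²² kg·m/s.
λ = h/p = 6.626 × 10⁻³⁴ / 3.750 × 10⁻²² = 1.77 × 10⁻¹² m = 1770 fm.

λ = 1770 fm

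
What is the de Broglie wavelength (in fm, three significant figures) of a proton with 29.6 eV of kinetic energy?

KE = 29.6 eV = 4.742 × 10⁻¹⁸ J.
p = √(2mKE) = √(2 × 1.673 × 10⁻²⁷ × 4.742 × 10⁻¹⁸) = 1.260 × 10⁻²² kg·m/s.
λ = h/p = 6.626 × 10⁻³⁴ / 1.260 × 10⁻²² = 5.26 × 10⁻¹² m = 5260 fm.

λ = 5260 fm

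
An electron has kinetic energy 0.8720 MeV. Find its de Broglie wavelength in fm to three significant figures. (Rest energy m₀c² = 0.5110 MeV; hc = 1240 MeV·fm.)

λ = 965 fm

Total energy E = KE + m₀c² = 0.8720 + 0.5110 = 1.3830 MeV.
(pc)² = E² − (m₀c²)² = (1.3830)² − (0.5110)² = 1.652 MeV², so pc = 1.285 MeV.
λ = hc/(pc) = 1240 MeV·fm / 1.285 MeV = 965 fm.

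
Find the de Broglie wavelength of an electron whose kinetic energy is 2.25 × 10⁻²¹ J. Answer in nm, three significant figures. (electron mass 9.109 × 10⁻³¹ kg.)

λ = 10.3 nm

p = √(2mKE) = √(2 × 9.109 × 10⁻³¹ × 2.250 × 10⁻²¹) = 6.402 × 10⁻²⁶ kg·m/s.
λ = h/p = 6.626 × 10⁻³⁴ / 6.402 × 10⁻²⁶ = 1.03 × 10⁻⁸ m = 10.3 nm.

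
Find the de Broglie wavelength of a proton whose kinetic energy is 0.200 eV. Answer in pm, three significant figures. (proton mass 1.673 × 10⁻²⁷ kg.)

KE = 0.200 eV = 3.204 × 10⁻²⁰ J.
p = √(2mKE) = √(2 × 1.673 × 10⁻²⁷ × 3.204 × 10⁻²⁰) = 1.035 × 10⁻²³ kg·m/s.
λ = h/p = 6.626 × 10⁻³⁴ / 1.035 × 10⁻²³ = 6.40 × 10⁻¹¹ m = 64.0 pm.

λ = 64.0 pm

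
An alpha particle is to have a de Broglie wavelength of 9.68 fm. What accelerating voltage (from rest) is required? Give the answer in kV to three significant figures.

V = 1100 kV

p = h/λ = 6.626 × 10⁻³⁴ / 9.680 × 10⁻¹⁵ = 6.845 × 10⁻²⁰ kg·m/s.
KE = p²/(2m) = 3.526 × 10⁻¹³ J.
V = KE/2e = 3.526 × 10⁻¹³ / (2 × 1.602 × 10⁻¹⁹) = 1100 kV.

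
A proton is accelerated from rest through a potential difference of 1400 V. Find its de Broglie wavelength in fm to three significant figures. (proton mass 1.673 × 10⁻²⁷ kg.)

λ = 765 fm

KE = eV = 1.602 × 10⁻¹⁹ × 1400 = 2.243 × 10⁻¹⁶ J.
p = √(2mKE) = √(2 × 1.673 × 10⁻²⁷ × 2.243 × 10⁻¹⁶) = 8.663 × 10⁻²² kg·m/s.
λ = h/p = 6.626 × 10⁻³⁴ / 8.663 × 10⁻²² = 7.65 × 10⁻¹³ m = 765 fm.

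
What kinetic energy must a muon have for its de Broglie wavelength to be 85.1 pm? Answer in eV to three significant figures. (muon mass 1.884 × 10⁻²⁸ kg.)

p = h/λ = 6.626 × 10⁻³⁴ / 8.510 × 10⁻¹¹ = 7.786 × 10⁻²⁴ kg·m/s.
KE = p²/(2m) = (7.786 × 10⁻²⁴)² / (2 × 1.884 × 10⁻²⁸) = 1.609 × 10⁻¹⁹ J = 1.00 eV.

KE = 1.00 eV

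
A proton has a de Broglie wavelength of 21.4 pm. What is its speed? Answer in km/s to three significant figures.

p = h/λ = 6.626 × 10⁻³⁴ / 2.140 × 10⁻¹¹ = 3.096 × 10⁻²³ kg·m/s.
v = p/m = 3.096 × 10⁻²³ / 1.673 × 10⁻²⁷ = 1.85 × 10⁴ m/s = 18.5 km/s.

v = 18.5 km/s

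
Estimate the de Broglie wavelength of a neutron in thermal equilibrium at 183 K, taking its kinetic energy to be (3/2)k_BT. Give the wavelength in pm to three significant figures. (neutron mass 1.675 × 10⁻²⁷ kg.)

λ = 186 pm

KE = (3/2)k_BT = 1.5 × 1.381 × 10⁻²³ × 183 = 3.791 × 10⁻²¹ J.
p = √(2mKE) = √(2 × 1.675 × 10⁻²⁷ × 3.791 × 10⁻²¹) = 3.564 × 10⁻²⁴ kg·m/s.
λ = h/p = 1.86 × 10⁻¹⁰ m = 186 pm.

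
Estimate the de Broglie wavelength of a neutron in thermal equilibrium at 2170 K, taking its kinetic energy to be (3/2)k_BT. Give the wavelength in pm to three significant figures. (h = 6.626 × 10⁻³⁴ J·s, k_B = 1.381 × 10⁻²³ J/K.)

KE = (3/2)k_BT = 1.5 × 1.381 × 10⁻²³ × 2170 = 4.495 × 10⁻²⁰ J.
p = √(2mKE) = √(2 × 1.675 × 10⁻²⁷ × 4.495 × 10⁻²⁰) = 1.227 × 10⁻²³ kg·m/s.
λ = h/p = 5.40 × 10⁻¹¹ m = 54.0 pm.

λ = 54.0 pm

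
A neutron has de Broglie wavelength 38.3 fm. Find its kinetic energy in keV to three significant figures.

KE = 558 keV

p = h/λ = 6.626 × 10⁻³⁴ / 3.830 × 10⁻¹⁴ = 1.730 × 10⁻²⁰ kg·m/s.
KE = p²/(2m) = (1.730 × 10⁻²⁰)² / (2 × 1.675 × 10⁻²⁷) = 8.934 × 10⁻¹⁴ J = 558 keV.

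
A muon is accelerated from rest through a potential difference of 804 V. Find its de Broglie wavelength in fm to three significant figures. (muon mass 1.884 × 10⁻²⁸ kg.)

λ = 3010 fm

KE = eV = 1.602 × 10⁻¹⁹ × 804.0 = 1.288 × 10⁻¹⁶ J.
p = √(2mKE) = √(2 × 1.884 × 10⁻²⁸ × 1.288 × 10⁻¹⁶) = 2.203 × 10⁻²² kg·m/s.
λ = h/p = 6.626 × 10⁻³⁴ / 2.203 × 10⁻²² = 3.01 × 10⁻¹² m = 3010 fm.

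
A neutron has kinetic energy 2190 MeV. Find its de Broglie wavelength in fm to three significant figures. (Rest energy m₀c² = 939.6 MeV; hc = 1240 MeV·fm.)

λ = 0.415 fm

Total energy E = KE + m₀c² = 2190 + 939.6 = 3129.6 MeV.
(pc)² = E² − (m₀c²)² = (3129.6)² − (939.6)² = 8.912 × 10⁶ MeV², so pc = 2985 MeV.
λ = hc/(pc) = 1240 MeV·fm / 2985 MeV = 0.415 fm.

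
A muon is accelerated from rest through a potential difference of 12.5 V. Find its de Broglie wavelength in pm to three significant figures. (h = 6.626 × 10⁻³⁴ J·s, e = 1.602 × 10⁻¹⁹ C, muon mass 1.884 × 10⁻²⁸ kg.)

λ = 24.1 pm

KE = eV = 1.602 × 10⁻¹⁹ × 12.50 = 2.003 × 10⁻¹⁸ J.
p = √(2mKE) = √(2 × 1.884 × 10⁻²⁸ × 2.003 × 10⁻¹⁸) = 2.747 × 10⁻²³ kg·m/s.
λ = h/p = 6.626 × 10⁻³⁴ / 2.747 × 10⁻²³ = 2.41 × 10⁻¹¹ m = 24.1 pm.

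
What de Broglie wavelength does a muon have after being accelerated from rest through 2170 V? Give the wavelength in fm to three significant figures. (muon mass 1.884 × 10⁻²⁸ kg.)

λ = 1830 fm

KE = eV = 1.602 × 10⁻¹⁹ × 2170 = 3.476 × 10⁻¹⁶ J.
p = √(2mKE) = √(2 × 1.884 × 10⁻²⁸ × 3.476 × 10⁻¹⁶) = 3.619 × 10⁻²² kg·m/s.
λ = h/p = 6.626 × 10⁻³⁴ / 3.619 × 10⁻²² = 1.83 × 10⁻¹² m = 1830 fm.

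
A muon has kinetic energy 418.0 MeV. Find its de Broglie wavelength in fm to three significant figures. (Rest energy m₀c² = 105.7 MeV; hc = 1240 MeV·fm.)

λ = 2.42 fm

Total energy E = KE + m₀c² = 418.0 + 105.7 = 523.7 MeV.
(pc)² = E² − (m₀c²)² = (523.7)² − (105.7)² = 2.631 × 10⁵ MeV², so pc = 512.9 MeV.
λ = hc/(pc) = 1240 MeV·fm / 512.9 MeV = 2.42 fm.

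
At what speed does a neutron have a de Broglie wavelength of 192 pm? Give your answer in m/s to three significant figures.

v = 2060 m/s

p = h/λ = 6.626 × 10⁻³⁴ / 1.920 × 10⁻¹⁰ = 3.451 × 10⁻²⁴ kg·m/s.
v = p/m = 3.451 × 10⁻²⁴ / 1.675 × 10⁻²⁷ = 2.06 × 10³ m/s = 2060 m/s.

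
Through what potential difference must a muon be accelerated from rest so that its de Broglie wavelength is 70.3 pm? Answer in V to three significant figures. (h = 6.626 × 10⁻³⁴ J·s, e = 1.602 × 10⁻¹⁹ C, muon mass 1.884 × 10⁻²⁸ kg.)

p = h/λ = 6.626 × 10⁻³⁴ / 7.030 × 10⁻¹¹ = 9.425 × 10⁻²⁴ kg·m/s.
KE = p²/(2m) = 2.358 × 10⁻¹⁹ J.
V = KE/e = 2.358 × 10⁻¹⁹ / (1.602 × 10⁻¹⁹) = 1.47 V.

V = 1.47 V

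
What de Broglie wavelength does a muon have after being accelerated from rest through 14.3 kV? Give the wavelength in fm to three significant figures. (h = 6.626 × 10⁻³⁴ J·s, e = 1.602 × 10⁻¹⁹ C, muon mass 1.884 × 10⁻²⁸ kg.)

KE = eV = 1.602 × 10⁻¹⁹ × 1.430 × 10⁴ = 2.291 × 10⁻¹⁵ J.
p = √(2mKE) = √(2 × 1.884 × 10⁻²⁸ × 2.291 × 10⁻¹⁵) = 9.291 × 10⁻²² kg·m/s.
λ = h/p = 6.626 × 10⁻³⁴ / 9.291 × 10⁻²² = 7.13 × 10⁻¹³ m = 713 fm.

λ = 713 fm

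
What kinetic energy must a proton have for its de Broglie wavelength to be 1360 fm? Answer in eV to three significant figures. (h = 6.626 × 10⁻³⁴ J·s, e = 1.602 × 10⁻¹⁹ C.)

p = h/λ = 6.626 × 10⁻³⁴ / 1.360 × 10⁻¹² = 4.872 × 10⁻²² kg·m/s.
KE = p²/(2m) = (4.872 × 10⁻²²)² / (2 × 1.673 × 10⁻²⁷) = 7.094 × 10⁻¹⁷ J = 443 eV.

KE = 443 eV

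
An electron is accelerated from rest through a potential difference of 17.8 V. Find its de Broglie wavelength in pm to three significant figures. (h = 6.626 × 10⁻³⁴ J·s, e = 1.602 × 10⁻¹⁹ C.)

λ = 291 pm

KE = eV = 1.602 × 10⁻¹⁹ × 17.80 = 2.852 × 10⁻¹⁸ J.
p = √(2mKE) = √(2 × 9.109 × 10⁻³¹ × 2.852 × 10⁻¹⁸) = 2.279 × 10⁻²⁴ kg·m/s.
λ = h/p = 6.626 × 10⁻³⁴ / 2.279 × 10⁻²⁴ = 2.91 × 10⁻¹⁰ m = 291 pm.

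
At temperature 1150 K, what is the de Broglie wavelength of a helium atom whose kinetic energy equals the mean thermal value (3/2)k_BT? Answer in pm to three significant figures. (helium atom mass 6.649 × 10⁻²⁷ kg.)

λ = 37.2 pm

KE = (3/2)k_BT = 1.5 × 1.381 × 10⁻²³ × 1150 = 2.382 × 10⁻²⁰ J.
p = √(2mKE) = √(2 × 6.649 × 10⁻²⁷ × 2.382 × 10⁻²⁰) = 1.780 × 10⁻²³ kg·m/s.
λ = h/p = 3.72 × 10⁻¹¹ m = 37.2 pm.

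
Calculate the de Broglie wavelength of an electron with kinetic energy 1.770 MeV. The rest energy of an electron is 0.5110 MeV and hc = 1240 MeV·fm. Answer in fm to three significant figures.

λ = 558 fm

Total energy E = KE + m₀c² = 1.770 + 0.5110 = 2.2810 MeV.
(pc)² = E² − (m₀c²)² = (2.2810)² − (0.5110)² = 4.942 MeV², so pc = 2.223 MeV.
λ = hc/(pc) = 1240 MeV·fm / 2.223 MeV = 558 fm.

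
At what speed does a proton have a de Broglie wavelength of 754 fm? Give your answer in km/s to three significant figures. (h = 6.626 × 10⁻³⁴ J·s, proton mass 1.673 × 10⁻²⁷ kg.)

v = 525 km/s

p = h/λ = 6.626 × 10⁻³⁴ / 7.540 × 10⁻¹³ = 8.788 × 10⁻²² kg·m/s.
v = p/m = 8.788 × 10⁻²² / 1.673 × 10⁻²⁷ = 5.25 × 10⁵ m/s = 525 km/s.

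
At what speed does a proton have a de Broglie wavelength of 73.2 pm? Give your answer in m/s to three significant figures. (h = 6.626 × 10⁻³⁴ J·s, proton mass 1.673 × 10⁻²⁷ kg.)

p = h/λ = 6.626 × 10⁻³⁴ / 7.320 × 10⁻¹¹ = 9.052 × 10⁻²⁴ kg·m/s.
v = p/m = 9.052 × 10⁻²⁴ / 1.673 × 10⁻²⁷ = 5.41 × 10³ m/s = 5410 m/s.

v = 5410 m/s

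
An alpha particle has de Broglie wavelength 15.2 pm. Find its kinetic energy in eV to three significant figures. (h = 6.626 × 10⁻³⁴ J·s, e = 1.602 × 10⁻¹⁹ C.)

p = h/λ = 6.626 × 10⁻³⁴ / 1.520 × 10⁻¹¹ = 4.359 × 10⁻²³ kg·m/s.
KE = p²/(2m) = (4.359 × 10⁻²³)² / (2 × 6.645 × 10⁻²⁷) = 1.430 × 10⁻¹⁹ J = 0.893 eV.

KE = 0.893 eV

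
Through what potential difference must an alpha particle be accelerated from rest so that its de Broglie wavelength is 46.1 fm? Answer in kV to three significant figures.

p = h/λ = 6.626 × 10⁻³⁴ / 4.610 × 10⁻¹⁴ = 1.437 × 10⁻²⁰ kg·m/s.
KE = p²/(2m) = 1.554 × 10⁻¹⁴ J.
V = KE/2e = 1.554 × 10⁻¹⁴ / (2 × 1.602 × 10⁻¹⁹) = 48.5 kV.

V = 48.5 kV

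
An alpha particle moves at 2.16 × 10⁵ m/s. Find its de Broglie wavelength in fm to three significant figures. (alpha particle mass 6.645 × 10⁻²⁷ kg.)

λ = 462 fm

p = mv = 6.645 × 10⁻²⁷ × 2.16 × 10⁵ = 1.435 × 10⁻²¹ kg·m/s.
λ = h/p = 6.626 × 10⁻³⁴ / 1.435 × 10⁻²¹ = 4.62 × 10⁻¹³ m = 462 fm.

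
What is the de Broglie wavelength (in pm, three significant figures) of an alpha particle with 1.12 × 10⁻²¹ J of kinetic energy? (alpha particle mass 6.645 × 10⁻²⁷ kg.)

p = √(2mKE) = √(2 × 6.645 × 10⁻²⁷ × 1.120 × 10⁻²¹) = 3.858 × 10⁻²⁴ kg·m/s.
λ = h/p = 6.626 × 10⁻³⁴ / 3.858 × 10⁻²⁴ = 1.72 × 10⁻¹⁰ m = 172 pm.

λ = 172 pm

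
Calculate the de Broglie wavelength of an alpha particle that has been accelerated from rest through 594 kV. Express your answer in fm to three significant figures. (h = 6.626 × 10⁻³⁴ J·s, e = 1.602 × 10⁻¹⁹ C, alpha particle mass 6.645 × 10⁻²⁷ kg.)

λ = 13.2 fm

KE = 2eV = 2 × 1.602 × 10⁻¹⁹ × 5.940 × 10⁵ = 1.903 × 10⁻¹³ J.
p = √(2mKE) = √(2 × 6.645 × 10⁻²⁷ × 1.903 × 10⁻¹³) = 5.029 × 10⁻²⁰ kg·m/s.
λ = h/p = 6.626 × 10⁻³⁴ / 5.029 × 10⁻²⁰ = 1.32 × 10⁻¹⁴ m = 13.2 fm.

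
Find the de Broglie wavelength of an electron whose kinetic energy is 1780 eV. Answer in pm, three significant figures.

KE = 1780 eV = 2.852 × 10⁻¹⁶ J.
p = √(2mKE) = √(2 × 9.109 × 10⁻³¹ × 2.852 × 10⁻¹⁶) = 2.279 × 10⁻²³ kg·m/s.
λ = h/p = 6.626 × 10⁻³⁴ / 2.279 × 10⁻²³ = 2.91 × 10⁻¹¹ m = 29.1 pm.

λ = 29.1 pm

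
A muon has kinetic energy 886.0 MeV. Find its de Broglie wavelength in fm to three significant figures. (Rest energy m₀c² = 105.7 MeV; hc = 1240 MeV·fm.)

λ = 1.26 fm

Total energy E = KE + m₀c² = 886.0 + 105.7 = 991.7 MeV.
(pc)² = E² − (m₀c²)² = (991.7)² − (105.7)² = 9.723 × 10⁵ MeV², so pc = 986.1 MeV.
λ = hc/(pc) = 1240 MeV·fm / 986.1 MeV = 1.26 fm.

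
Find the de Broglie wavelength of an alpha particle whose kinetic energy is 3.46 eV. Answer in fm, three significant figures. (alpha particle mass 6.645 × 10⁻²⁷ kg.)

KE = 3.46 eV = 5.543 × 10⁻¹⁹ J.
p = √(2mKE) = √(2 × 6.645 × 10⁻²⁷ × 5.543 × 10⁻¹⁹) = 8.583 × 10⁻²³ kg·m/s.
λ = h/p = 6.626 × 10⁻³⁴ / 8.583 × 10⁻²³ = 7.72 × 10⁻¹² m = 7720 fm.

λ = 7720 fm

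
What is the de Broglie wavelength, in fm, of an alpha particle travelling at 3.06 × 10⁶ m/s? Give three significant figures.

λ = 32.6 fm

p = mv = 6.645 × 10⁻²⁷ × 3.06 × 10⁶ = 2.033 × 10⁻²⁰ kg·m/s.
λ = h/p = 6.626 × 10⁻³⁴ / 2.033 × 10⁻²⁰ = 3.26 × 10⁻¹⁴ m = 32.6 fm.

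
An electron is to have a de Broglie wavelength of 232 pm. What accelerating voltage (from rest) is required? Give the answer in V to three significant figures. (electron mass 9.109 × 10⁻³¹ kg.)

V = 27.9 V

p = h/λ = 6.626 × 10⁻³⁴ / 2.320 × 10⁻¹⁰ = 2.856 × 10⁻²⁴ kg·m/s.
KE = p²/(2m) = 4.477 × 10⁻¹⁸ J.
V = KE/e = 4.477 × 10⁻¹⁸ / (1.602 × 10⁻¹⁹) = 27.9 V.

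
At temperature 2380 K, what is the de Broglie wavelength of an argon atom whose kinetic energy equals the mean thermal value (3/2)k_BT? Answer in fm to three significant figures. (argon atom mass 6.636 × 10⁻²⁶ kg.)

λ = 8190 fm

KE = (3/2)k_BT = 1.5 × 1.381 × 10⁻²³ × 2380 = 4.930 × 10⁻²⁰ J.
p = √(2mKE) = √(2 × 6.636 × 10⁻²⁶ × 4.930 × 10⁻²⁰) = 8.089 × 10⁻²³ kg·m/s.
λ = h/p = 8.19 × 10⁻¹² m = 8190 fm.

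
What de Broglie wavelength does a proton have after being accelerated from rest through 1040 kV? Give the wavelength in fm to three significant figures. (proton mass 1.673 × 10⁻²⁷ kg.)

KE = eV = 1.602 × 10⁻¹⁹ × 1.040 × 10⁶ = 1.666 × 10⁻¹³ J.
p = √(2mKE) = √(2 × 1.673 × 10⁻²⁷ × 1.666 × 10⁻¹³) = 2.361 × 10⁻²⁰ kg·m/s.
λ = h/p = 6.626 × 10⁻³⁴ / 2.361 × 10⁻²⁰ = 2.81 × 10⁻¹⁴ m = 28.1 fm.

λ = 28.1 fm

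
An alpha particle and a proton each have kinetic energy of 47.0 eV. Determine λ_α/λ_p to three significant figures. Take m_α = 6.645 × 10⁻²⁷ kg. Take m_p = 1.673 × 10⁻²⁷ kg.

At fixed KE, p = √(2mKE) so λ = h/p ∝ 1/√m.
λ_α/λ_p = √(m_p/m_α) = √(1.673 × 10⁻²⁷/6.645 × 10⁻²⁷) = √(0.2518) = 0.502.

λ_α/λ_p = 0.502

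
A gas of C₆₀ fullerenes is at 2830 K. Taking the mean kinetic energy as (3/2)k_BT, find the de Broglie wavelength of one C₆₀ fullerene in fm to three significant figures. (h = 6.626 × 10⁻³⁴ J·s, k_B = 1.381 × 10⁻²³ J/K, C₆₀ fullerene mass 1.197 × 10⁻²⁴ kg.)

λ = 1770 fm

KE = (3/2)k_BT = 1.5 × 1.381 × 10⁻²³ × 2830 = 5.862 × 10⁻²⁰ J.
p = √(2mKE) = √(2 × 1.197 × 10⁻²⁴ × 5.862 × 10⁻²⁰) = 3.746 × 10⁻²² kg·m/s.
λ = h/p = 1.77 × 10⁻¹² m = 1770 fm.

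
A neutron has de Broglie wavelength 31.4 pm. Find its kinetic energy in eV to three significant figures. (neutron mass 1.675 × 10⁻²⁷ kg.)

p = h/λ = 6.626 × 10⁻³⁴ / 3.140 × 10⁻¹¹ = 2.110 × 10⁻²³ kg·m/s.
KE = p²/(2m) = (2.110 × 10⁻²³)² / (2 × 1.675 × 10⁻²⁷) = 1.329 × 10⁻¹⁹ J = 0.830 eV.

KE = 0.830 eV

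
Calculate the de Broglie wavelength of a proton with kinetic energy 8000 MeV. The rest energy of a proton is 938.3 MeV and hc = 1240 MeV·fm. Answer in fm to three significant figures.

Total energy E = KE + m₀c² = 8000 + 938.3 = 8938.3 MeV.
(pc)² = E² − (m₀c²)² = (8938.3)² − (938.3)² = 7.901 × 10⁷ MeV², so pc = 8889 MeV.
λ = hc/(pc) = 1240 MeV·fm / 8889 MeV = 0.139 fm.

λ = 0.139 fm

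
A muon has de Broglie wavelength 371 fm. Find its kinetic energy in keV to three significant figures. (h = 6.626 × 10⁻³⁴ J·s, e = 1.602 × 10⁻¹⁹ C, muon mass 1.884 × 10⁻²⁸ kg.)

KE = 52.8 keV

p = h/λ = 6.626 × 10⁻³⁴ / 3.710 × 10⁻¹³ = 1.786 × 10⁻²¹ kg·m/s.
KE = p²/(2m) = (1.786 × 10⁻²¹)² / (2 × 1.884 × 10⁻²⁸) = 8.465 × 10⁻¹⁵ J = 52.8 keV.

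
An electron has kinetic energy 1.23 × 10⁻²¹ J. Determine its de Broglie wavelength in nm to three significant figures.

λ = 14.0 nm

p = √(2mKE) = √(2 × 9.109 × 10⁻³¹ × 1.230 × 10⁻²¹) = 4.734 × 10⁻²⁶ kg·m/s.
λ = h/p = 6.626 × 10⁻³⁴ / 4.734 × 10⁻²⁶ = 1.40 × 10⁻⁸ m = 14.0 nm.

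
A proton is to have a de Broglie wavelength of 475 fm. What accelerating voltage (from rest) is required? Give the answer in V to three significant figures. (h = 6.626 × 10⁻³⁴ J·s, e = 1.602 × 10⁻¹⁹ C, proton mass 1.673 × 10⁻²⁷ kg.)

p = h/λ = 6.626 × 10⁻³⁴ / 4.750 × 10⁻¹³ = 1.395 × 10⁻²¹ kg·m/s.
KE = p²/(2m) = 5.816 × 10⁻¹⁶ J.
V = KE/e = 5.816 × 10⁻¹⁶ / (1.602 × 10⁻¹⁹) = 3630 V.

V = 3630 V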